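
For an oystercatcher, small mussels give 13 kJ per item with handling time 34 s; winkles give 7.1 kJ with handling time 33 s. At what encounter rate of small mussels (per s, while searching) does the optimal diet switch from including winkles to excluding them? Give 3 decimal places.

At the threshold, the rate on small mussels alone equals the profitability of winkles: λ·13/(1 + λ·34) = 7.1/33 = 0.2152.
Rearranging, λ(13 − 0.2152×34) = 0.2152, so λ = 0.2152/5.685 = 0.03785 per s.

0.038 per s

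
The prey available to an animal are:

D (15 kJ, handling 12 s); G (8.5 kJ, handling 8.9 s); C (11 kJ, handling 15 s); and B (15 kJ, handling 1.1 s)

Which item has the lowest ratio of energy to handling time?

In descending order of E/h:
B: 15/1.1 = 13.6 kJ/s
D: 15/12 = 1.25 kJ/s
G: 8.5/8.9 = 0.955 kJ/s
C: 11/15 = 0.733 kJ/s

C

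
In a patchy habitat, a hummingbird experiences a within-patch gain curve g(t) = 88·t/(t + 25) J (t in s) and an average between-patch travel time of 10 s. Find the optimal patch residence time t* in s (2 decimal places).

By the marginal value theorem, leave when the instantaneous gain rate g'(t) equals the habitat-wide average g(t)/(T + t).
g'(t) = 88·25/(t + 25)². Setting 88·25/(t+25)² = 88t/[(t+25)(10+t)] gives 25(10+t) = t(t+25), so t² = 25×10 = 250.
t* = √250 = 15.81 s.

15.81 s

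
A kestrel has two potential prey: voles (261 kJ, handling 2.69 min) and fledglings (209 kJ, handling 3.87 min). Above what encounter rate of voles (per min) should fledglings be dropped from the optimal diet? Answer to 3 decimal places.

The zero-one rule: include fledglings iff E₂/h₂ > λE₁/(1+λh₁). Equality gives the switch point.
λE₁h₂ = E₂ + λE₂h₁ ⇒ λ = E₂/(E₁h₂ − E₂h₁) = 209/(1010 − 562.2) = 0.4667 per min.

0.467 per min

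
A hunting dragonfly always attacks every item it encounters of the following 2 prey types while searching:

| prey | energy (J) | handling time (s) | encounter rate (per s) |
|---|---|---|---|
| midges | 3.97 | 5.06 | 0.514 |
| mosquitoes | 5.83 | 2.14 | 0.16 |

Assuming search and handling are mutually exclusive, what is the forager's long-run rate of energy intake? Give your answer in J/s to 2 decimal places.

0.75 J/s

Energy encountered per unit search time: 0.514×3.97 + 0.16×5.83 = 2.973 J/s.
Handling time per unit search time: 0.514×5.06 + 0.16×2.14 = 2.943.
Rate = 2.973/(1 + 2.943) = 0.754 J/s.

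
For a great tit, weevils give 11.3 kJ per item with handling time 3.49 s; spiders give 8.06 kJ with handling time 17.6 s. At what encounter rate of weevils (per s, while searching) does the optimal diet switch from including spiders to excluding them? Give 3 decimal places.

The zero-one rule: include spiders iff E₂/h₂ > λE₁/(1+λh₁). Equality gives the switch point.
λE₁h₂ = E₂ + λE₂h₁ ⇒ λ = E₂/(E₁h₂ − E₂h₁) = 8.06/(198.9 − 28.13) = 0.0472 per s.

0.047 per s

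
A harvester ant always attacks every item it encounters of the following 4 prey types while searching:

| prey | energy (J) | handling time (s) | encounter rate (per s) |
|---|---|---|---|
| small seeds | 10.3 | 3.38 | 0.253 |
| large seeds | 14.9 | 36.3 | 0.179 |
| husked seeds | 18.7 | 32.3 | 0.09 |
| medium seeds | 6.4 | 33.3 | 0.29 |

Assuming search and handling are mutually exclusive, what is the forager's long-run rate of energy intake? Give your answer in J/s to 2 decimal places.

0.42 J/s

R = (0.253×10.3 + 0.179×14.9 + 0.09×18.7 + 0.29×6.4) / (1 + 0.253×3.38 + 0.179×36.3 + 0.09×32.3 + 0.29×33.3) = 8.812/20.92 = 0.4213 J/s.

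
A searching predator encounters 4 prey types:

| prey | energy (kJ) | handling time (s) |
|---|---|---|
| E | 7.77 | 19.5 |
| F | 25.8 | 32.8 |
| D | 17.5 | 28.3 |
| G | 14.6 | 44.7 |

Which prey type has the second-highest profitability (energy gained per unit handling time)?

In descending order of E/h:
F: 25.8/32.8 = 0.787 kJ/s
D: 17.5/28.3 = 0.618 kJ/s
E: 7.77/19.5 = 0.398 kJ/s
G: 14.6/44.7 = 0.327 kJ/s

D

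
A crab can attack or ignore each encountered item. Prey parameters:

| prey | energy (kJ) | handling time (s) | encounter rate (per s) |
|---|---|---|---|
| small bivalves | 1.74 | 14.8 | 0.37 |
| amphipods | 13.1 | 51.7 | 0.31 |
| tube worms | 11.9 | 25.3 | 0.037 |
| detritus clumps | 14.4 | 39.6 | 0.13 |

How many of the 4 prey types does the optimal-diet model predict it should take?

2

E/h in descending order: tube worms 0.47, detritus clumps 0.364, amphipods 0.253, small bivalves 0.118 kJ/s. The optimal diet is the largest prefix of this list for which every included type satisfies E_i/h_i > R on the types above it.
Rate on top 1: 0.2274. detritus clumps: 0.364 > 0.2274 → include.
Rate on top 2: 0.3264. amphipods: 0.253 < 0.3264 → exclude; stop.
Optimal diet: tube worms, detritus clumps — 2 of 4 types.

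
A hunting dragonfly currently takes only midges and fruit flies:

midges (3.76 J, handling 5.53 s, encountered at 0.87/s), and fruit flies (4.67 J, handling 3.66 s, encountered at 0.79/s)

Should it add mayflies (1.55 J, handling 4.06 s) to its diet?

Intake rate on the current diet: R = (0.87×3.76 + 0.79×4.67) / (1 + 0.87×5.53 + 0.79×3.66) = 6.96/8.703 = 0.7998 J/s.
mayflies: E/h = 1.55/4.06 = 0.3818 J/s.
0.3818 < 0.7998, so adding mayflies would lower the average — exclude it.

No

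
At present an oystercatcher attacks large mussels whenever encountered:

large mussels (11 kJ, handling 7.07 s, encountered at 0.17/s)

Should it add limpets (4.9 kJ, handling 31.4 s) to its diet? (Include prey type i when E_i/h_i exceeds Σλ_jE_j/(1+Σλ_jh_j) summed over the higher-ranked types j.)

On large mussels alone, R = ΣλE/(1+Σλh) = 1.87/2.202 = 0.8493 kJ/s.
Profitability of limpets: 4.9/31.4 = 0.1561 kJ/s.
0.1561 < 0.8493, so adding limpets would lower the average — exclude it.

No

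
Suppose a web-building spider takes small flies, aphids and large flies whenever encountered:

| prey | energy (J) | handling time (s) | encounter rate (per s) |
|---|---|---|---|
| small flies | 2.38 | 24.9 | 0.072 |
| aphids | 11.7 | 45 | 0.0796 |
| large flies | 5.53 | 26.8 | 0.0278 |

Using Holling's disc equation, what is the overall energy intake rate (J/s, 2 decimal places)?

R = (0.072×2.38 + 0.0796×11.7 + 0.0278×5.53) / (1 + 0.072×24.9 + 0.0796×45 + 0.0278×26.8) = 1.256/7.12 = 0.1765 J/s.

0.18 J/s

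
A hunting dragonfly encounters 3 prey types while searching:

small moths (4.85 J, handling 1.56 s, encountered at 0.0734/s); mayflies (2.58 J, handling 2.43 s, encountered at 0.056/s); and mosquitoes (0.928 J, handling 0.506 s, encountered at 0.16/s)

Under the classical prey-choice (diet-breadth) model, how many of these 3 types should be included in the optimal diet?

3

E/h in descending order: small moths 3.11, mosquitoes 1.83, mayflies 1.06 J/s. The optimal diet is the largest prefix of this list for which every included type satisfies E_i/h_i > R on the types above it.
Rate on top 1: 0.3194. mosquitoes: 1.83 > 0.3194 → include.
Rate on top 2: 0.422. mayflies: 1.06 > 0.422 → include.
Optimal diet: small moths, mosquitoes, mayflies — 3 of 3 types.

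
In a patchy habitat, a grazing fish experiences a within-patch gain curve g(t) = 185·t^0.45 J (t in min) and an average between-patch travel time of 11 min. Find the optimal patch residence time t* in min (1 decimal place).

9.0 min

Maximise g(t)/(T+t): set derivative to zero → g'(t)(T+t) = g(t).
g'(t) = 0.45·185·t^-0.55. Setting 0.45·185·t^-0.55 = 185·t^0.45/(11+t) gives 0.45(11+t) = t, so 0.55·t = 0.45×11.
t* = 0.45×11/0.55 = 9 min.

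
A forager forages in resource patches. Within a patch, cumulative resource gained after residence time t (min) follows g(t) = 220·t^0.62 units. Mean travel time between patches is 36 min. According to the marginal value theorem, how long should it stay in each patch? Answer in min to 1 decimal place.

By the marginal value theorem, leave when the instantaneous gain rate g'(t) equals the habitat-wide average g(t)/(T + t).
g'(t) = 0.62·220·t^-0.38. Setting 0.62·220·t^-0.38 = 220·t^0.62/(36+t) gives 0.62(36+t) = t, so 0.38·t = 0.62×36.
t* = 0.62×36/0.38 = 58.74 min.

58.7 min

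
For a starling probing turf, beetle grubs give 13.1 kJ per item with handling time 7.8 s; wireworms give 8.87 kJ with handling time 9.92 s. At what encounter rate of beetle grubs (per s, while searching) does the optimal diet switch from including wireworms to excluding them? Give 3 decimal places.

At the threshold, the rate on beetle grubs alone equals the profitability of wireworms: λ·13.1/(1 + λ·7.8) = 8.87/9.92 = 0.8942.
Rearranging, λ(13.1 − 0.8942×7.8) = 0.8942, so λ = 0.8942/6.126 = 0.146 per s.

0.146 per s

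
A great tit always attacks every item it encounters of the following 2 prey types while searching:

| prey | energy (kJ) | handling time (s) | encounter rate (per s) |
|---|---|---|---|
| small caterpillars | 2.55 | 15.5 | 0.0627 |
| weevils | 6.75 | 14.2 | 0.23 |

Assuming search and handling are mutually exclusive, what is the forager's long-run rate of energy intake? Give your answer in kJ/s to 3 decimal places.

R = Σλ_iE_i / (1 + Σλ_ih_i)
Numerator: 0.0627×2.55 + 0.23×6.75 = 1.712
Denominator: 1 + 0.0627×15.5 + 0.23×14.2 = 5.238
R = 1.712/5.238 = 0.3269 kJ/s

0.327 kJ/s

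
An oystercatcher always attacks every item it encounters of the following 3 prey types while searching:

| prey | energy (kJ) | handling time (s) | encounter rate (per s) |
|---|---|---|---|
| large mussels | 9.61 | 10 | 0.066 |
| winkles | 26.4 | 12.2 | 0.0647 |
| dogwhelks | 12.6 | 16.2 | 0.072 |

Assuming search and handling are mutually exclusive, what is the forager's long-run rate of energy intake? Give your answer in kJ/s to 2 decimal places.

Energy encountered per unit search time: 0.066×9.61 + 0.0647×26.4 + 0.072×12.6 = 3.25 kJ/s.
Handling time per unit search time: 0.066×10 + 0.0647×12.2 + 0.072×16.2 = 2.616.
Rate = 3.25/(1 + 2.616) = 0.8987 kJ/s.

0.90 kJ/s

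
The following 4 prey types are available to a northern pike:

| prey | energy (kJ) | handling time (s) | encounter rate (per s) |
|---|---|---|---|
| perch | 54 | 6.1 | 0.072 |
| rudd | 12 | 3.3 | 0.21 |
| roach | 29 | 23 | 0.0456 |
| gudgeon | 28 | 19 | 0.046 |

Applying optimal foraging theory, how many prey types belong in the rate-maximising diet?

Rank by E/h (kJ/s): perch 8.85, rudd 3.64, gudgeon 1.47, roach 1.26. Include each in turn until the next type's E/h falls below the running intake rate.
Rate on top 1: 2.702. rudd: 3.64 > 2.702 → include.
Rate on top 2: 3.005. gudgeon: 1.47 < 3.005 → exclude; stop.
Optimal diet: perch, rudd — 2 of 4 types.

2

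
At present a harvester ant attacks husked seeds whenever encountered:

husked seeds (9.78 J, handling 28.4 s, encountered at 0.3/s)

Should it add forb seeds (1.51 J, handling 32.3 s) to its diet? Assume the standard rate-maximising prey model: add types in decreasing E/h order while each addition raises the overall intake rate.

No

Current rate: (0.3×9.78)/(1 + 0.3×28.4) = 0.3082 J/s.
Profitability of forb seeds: 1.51/32.3 = 0.04675 J/s.
Since 0.04675 < R, time spent handling forb seeds is better spent searching.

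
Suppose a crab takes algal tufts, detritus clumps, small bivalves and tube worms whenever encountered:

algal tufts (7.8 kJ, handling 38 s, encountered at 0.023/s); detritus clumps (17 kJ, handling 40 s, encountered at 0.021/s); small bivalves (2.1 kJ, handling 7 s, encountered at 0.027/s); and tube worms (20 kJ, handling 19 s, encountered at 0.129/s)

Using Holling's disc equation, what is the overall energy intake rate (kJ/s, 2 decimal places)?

Energy encountered per unit search time: 0.023×7.8 + 0.021×17 + 0.027×2.1 + 0.129×20 = 3.173 kJ/s.
Handling time per unit search time: 0.023×38 + 0.021×40 + 0.027×7 + 0.129×19 = 4.354.
Rate = 3.173/(1 + 4.354) = 0.5927 kJ/s.

0.59 kJ/s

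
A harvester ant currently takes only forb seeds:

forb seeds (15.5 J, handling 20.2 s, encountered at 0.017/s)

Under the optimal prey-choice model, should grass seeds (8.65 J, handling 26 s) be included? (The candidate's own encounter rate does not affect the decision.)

On forb seeds alone, R = ΣλE/(1+Σλh) = 0.2635/1.343 = 0.1961 J/s.
Profitability of grass seeds: 8.65/26 = 0.3327 J/s.
0.3327 > 0.1961, so adding grass seeds raises the average — include it.

Yes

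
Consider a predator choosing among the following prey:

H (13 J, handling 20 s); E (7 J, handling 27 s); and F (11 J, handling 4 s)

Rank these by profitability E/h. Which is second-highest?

H

Profitability E/h (J/s): H = 13/20 = 0.65, E = 7/27 = 0.259, F = 11/4 = 2.75.
Ranked: F > H > E.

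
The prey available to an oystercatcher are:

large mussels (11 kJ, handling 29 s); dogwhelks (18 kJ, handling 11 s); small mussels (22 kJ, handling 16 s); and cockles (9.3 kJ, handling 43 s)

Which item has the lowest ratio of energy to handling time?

Profitability E/h (kJ/s): large mussels = 11/29 = 0.379, dogwhelks = 18/11 = 1.64, small mussels = 22/16 = 1.38, cockles = 9.3/43 = 0.216.
Ranked: dogwhelks > small mussels > large mussels > cockles.

cockles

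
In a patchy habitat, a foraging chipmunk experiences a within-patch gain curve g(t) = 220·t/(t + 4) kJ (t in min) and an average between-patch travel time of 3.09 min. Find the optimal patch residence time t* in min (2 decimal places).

Maximise g(t)/(T+t): set derivative to zero → g'(t)(T+t) = g(t).
g'(t) = 220·4/(t + 4)². Setting 220·4/(t+4)² = 220t/[(t+4)(3.09+t)] gives 4(3.09+t) = t(t+4), so t² = 4×3.09 = 12.36.
t* = √12.36 = 3.516 min.

3.52 min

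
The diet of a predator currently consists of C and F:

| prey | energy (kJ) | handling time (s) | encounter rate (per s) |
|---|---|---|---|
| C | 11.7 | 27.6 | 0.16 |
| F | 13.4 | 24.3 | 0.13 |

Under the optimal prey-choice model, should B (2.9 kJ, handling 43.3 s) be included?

Intake rate on the current diet: R = (0.16×11.7 + 0.13×13.4) / (1 + 0.16×27.6 + 0.13×24.3) = 3.614/8.575 = 0.4215 kJ/s.
B: E/h = 2.9/43.3 = 0.06697 kJ/s.
0.06697 < 0.4215, so adding B would lower the average — exclude it.

No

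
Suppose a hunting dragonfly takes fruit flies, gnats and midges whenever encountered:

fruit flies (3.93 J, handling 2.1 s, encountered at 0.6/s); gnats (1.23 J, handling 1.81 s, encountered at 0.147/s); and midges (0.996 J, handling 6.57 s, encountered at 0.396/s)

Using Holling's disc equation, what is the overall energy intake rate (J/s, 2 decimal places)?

Energy encountered per unit search time: 0.6×3.93 + 0.147×1.23 + 0.396×0.996 = 2.933 J/s.
Handling time per unit search time: 0.6×2.1 + 0.147×1.81 + 0.396×6.57 = 4.128.
Rate = 2.933/(1 + 4.128) = 0.572 J/s.

0.57 J/s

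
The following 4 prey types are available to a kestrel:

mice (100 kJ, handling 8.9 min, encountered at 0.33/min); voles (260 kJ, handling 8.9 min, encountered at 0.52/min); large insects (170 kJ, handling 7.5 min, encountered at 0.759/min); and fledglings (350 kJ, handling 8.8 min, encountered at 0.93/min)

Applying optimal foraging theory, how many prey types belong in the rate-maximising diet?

E/h in descending order: fledglings 39.8, voles 29.2, large insects 22.7, mice 11.2 kJ/min. The optimal diet is the largest prefix of this list for which every included type satisfies E_i/h_i > R on the types above it.
Rate on top 1: 35.44. voles: 29.2 < 35.44 → exclude; stop.
Optimal diet: fledglings — 1 of 4 types.

1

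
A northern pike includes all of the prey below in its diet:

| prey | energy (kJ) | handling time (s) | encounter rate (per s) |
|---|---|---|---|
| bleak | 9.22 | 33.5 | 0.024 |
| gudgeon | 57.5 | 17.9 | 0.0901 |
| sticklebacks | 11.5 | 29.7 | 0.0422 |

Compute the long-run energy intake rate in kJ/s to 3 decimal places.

1.261 kJ/s

R = (0.024×9.22 + 0.0901×57.5 + 0.0422×11.5) / (1 + 0.024×33.5 + 0.0901×17.9 + 0.0422×29.7) = 5.887/4.67 = 1.261 kJ/s.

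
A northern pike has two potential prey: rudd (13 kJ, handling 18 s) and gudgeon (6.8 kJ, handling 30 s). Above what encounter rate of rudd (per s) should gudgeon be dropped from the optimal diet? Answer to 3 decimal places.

The zero-one rule: include gudgeon iff E₂/h₂ > λE₁/(1+λh₁). Equality gives the switch point.
λE₁h₂ = E₂ + λE₂h₁ ⇒ λ = E₂/(E₁h₂ − E₂h₁) = 6.8/(390 − 122.4) = 0.02541 per s.

0.025 per s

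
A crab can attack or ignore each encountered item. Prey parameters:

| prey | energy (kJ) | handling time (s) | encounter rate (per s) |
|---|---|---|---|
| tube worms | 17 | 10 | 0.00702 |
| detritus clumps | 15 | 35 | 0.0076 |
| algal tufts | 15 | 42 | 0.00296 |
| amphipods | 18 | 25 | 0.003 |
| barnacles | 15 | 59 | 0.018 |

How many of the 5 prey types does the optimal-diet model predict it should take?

Rank by E/h (kJ/s): tube worms 1.7, amphipods 0.72, detritus clumps 0.429, algal tufts 0.357, barnacles 0.254. Include each in turn until the next type's E/h falls below the running intake rate.
Rate on top 1: 0.1115. amphipods: 0.72 > 0.1115 → include.
Rate on top 2: 0.1514. detritus clumps: 0.429 > 0.1514 → include.
Rate on top 3: 0.2036. algal tufts: 0.357 > 0.2036 → include.
Rate on top 4: 0.216. barnacles: 0.254 > 0.216 → include.
Optimal diet: tube worms, amphipods, detritus clumps, algal tufts, barnacles — 5 of 5 types.

5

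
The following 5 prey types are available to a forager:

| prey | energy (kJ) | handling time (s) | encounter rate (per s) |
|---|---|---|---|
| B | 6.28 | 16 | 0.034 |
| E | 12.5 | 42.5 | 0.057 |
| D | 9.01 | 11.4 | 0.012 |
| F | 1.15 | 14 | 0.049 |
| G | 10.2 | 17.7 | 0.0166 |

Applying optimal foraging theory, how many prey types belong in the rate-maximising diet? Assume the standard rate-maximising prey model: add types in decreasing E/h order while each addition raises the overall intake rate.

Rank by E/h (kJ/s): D 0.79, G 0.576, B 0.393, E 0.294, F 0.0821. Include each in turn until the next type's E/h falls below the running intake rate.
Rate on top 1: 0.09511. G: 0.576 > 0.09511 → include.
Rate on top 2: 0.1939. B: 0.393 > 0.1939 → include.
Rate on top 3: 0.2486. E: 0.294 > 0.2486 → include.
Rate on top 4: 0.2737. F: 0.0821 < 0.2737 → exclude; stop.
Optimal diet: D, G, B, E — 4 of 5 types.

4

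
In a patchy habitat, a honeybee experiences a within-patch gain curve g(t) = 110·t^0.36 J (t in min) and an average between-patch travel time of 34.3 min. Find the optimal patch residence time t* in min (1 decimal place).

By the marginal value theorem, leave when the instantaneous gain rate g'(t) equals the habitat-wide average g(t)/(T + t).
g'(t) = 0.36·110·t^-0.64. Setting 0.36·110·t^-0.64 = 110·t^0.36/(34.3+t) gives 0.36(34.3+t) = t, so 0.64·t = 0.36×34.3.
t* = 0.36×34.3/0.64 = 19.29 min.

19.3 min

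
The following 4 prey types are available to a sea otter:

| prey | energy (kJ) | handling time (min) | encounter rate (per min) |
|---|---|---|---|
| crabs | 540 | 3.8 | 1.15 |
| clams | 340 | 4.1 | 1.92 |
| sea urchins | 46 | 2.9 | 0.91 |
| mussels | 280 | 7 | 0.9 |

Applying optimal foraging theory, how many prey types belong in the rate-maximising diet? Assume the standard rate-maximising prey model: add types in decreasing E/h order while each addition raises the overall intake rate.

1

Profitabilities (E/h, kJ/min): crabs 142, clams 82.9, mussels 40, sea urchins 15.9. Add prey in this order while the next type's profitability exceeds the intake rate on those already taken.
Rate on top 1: 115.6. clams: 82.9 < 115.6 → exclude; stop.
Optimal diet: crabs — 1 of 4 types.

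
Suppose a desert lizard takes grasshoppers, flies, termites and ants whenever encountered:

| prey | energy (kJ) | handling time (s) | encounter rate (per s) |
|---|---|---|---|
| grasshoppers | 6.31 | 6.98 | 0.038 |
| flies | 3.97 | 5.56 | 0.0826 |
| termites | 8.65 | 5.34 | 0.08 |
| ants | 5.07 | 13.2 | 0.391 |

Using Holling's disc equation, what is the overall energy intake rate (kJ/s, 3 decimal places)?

Energy encountered per unit search time: 0.038×6.31 + 0.0826×3.97 + 0.08×8.65 + 0.391×5.07 = 3.242 kJ/s.
Handling time per unit search time: 0.038×6.98 + 0.0826×5.56 + 0.08×5.34 + 0.391×13.2 = 6.313.
Rate = 3.242/(1 + 6.313) = 0.4433 kJ/s.

0.443 kJ/s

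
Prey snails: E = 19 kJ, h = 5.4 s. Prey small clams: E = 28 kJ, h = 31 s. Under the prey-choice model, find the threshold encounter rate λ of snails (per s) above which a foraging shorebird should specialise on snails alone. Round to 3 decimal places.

0.064 per s

At the threshold, the rate on snails alone equals the profitability of small clams: λ·19/(1 + λ·5.4) = 28/31 = 0.9032.
Rearranging, λ(19 − 0.9032×5.4) = 0.9032, so λ = 0.9032/14.12 = 0.06396 per s.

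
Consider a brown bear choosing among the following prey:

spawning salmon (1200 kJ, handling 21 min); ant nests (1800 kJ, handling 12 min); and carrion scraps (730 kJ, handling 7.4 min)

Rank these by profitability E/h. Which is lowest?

spawning salmon

In descending order of E/h:
ant nests: 1800/12 = 150 kJ/min
carrion scraps: 730/7.4 = 98.6 kJ/min
spawning salmon: 1200/21 = 57.1 kJ/min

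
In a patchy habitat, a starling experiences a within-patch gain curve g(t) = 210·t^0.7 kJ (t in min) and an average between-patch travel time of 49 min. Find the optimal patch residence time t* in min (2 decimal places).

114.33 min

Maximise g(t)/(T+t): set derivative to zero → g'(t)(T+t) = g(t).
g'(t) = 0.7·210·t^-0.3. Setting 0.7·210·t^-0.3 = 210·t^0.7/(49+t) gives 0.7(49+t) = t, so 0.30·t = 0.7×49.
t* = 0.7×49/0.30 = 114.3 min.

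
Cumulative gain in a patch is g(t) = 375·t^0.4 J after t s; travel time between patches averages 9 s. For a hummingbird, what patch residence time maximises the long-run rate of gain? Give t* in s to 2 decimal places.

6.00 s

Optimal t* satisfies g'(t*) = g(t*)/(T + t*).
g'(t) = 0.4·375·t^-0.6. Setting 0.4·375·t^-0.6 = 375·t^0.4/(9+t) gives 0.4(9+t) = t, so 0.60·t = 0.4×9.
t* = 0.4×9/0.60 = 6 s.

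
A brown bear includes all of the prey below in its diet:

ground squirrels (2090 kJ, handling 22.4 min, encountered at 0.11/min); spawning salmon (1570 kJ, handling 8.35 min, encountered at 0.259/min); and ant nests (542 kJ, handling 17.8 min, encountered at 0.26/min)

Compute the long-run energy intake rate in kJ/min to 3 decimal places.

75.814 kJ/min

R = Σλ_iE_i / (1 + Σλ_ih_i)
Numerator: 0.11×2090 + 0.259×1570 + 0.26×542 = 777.5
Denominator: 1 + 0.11×22.4 + 0.259×8.35 + 0.26×17.8 = 10.25
R = 777.5/10.25 = 75.81 kJ/min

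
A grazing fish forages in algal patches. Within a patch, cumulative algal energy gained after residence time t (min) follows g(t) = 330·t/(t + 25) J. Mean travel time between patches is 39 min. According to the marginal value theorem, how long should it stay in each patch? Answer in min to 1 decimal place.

31.2 min

Maximise g(t)/(T+t): set derivative to zero → g'(t)(T+t) = g(t).
g'(t) = 330·25/(t + 25)². Setting 330·25/(t+25)² = 330t/[(t+25)(39+t)] gives 25(39+t) = t(t+25), so t² = 25×39 = 975.
t* = √975 = 31.22 min.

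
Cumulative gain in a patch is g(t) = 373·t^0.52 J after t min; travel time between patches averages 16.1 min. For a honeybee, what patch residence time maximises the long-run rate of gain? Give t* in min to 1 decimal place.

17.4 min

By the marginal value theorem, leave when the instantaneous gain rate g'(t) equals the habitat-wide average g(t)/(T + t).
g'(t) = 0.52·373·t^-0.48. Setting 0.52·373·t^-0.48 = 373·t^0.52/(16.1+t) gives 0.52(16.1+t) = t, so 0.48·t = 0.52×16.1.
t* = 0.52×16.1/0.48 = 17.44 min.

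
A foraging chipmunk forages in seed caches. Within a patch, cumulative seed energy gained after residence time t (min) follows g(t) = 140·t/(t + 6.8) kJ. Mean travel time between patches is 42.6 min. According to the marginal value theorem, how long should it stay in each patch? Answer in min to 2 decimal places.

Optimal t* satisfies g'(t*) = g(t*)/(T + t*).
g'(t) = 140·6.8/(t + 6.8)². Setting 140·6.8/(t+6.8)² = 140t/[(t+6.8)(42.6+t)] gives 6.8(42.6+t) = t(t+6.8), so t² = 6.8×42.6 = 289.7.
t* = √289.7 = 17.02 min.

17.02 min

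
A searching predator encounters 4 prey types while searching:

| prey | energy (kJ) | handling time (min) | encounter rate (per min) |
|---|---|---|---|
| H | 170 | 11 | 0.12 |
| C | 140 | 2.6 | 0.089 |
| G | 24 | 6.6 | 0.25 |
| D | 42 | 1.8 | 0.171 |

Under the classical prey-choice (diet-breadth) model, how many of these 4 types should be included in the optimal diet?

3

Rank by E/h (kJ/min): C 53.8, D 23.3, H 15.5, G 3.64. Include each in turn until the next type's E/h falls below the running intake rate.
Rate on top 1: 10.12. D: 23.3 > 10.12 → include.
Rate on top 2: 12.76. H: 15.5 > 12.76 → include.
Rate on top 3: 14. G: 3.64 < 14 → exclude; stop.
Optimal diet: C, D, H — 3 of 4 types.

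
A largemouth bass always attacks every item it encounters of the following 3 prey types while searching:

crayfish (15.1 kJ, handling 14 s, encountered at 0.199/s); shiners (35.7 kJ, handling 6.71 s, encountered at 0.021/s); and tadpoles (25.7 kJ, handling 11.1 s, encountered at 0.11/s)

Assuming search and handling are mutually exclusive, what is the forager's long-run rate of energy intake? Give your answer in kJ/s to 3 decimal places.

1.278 kJ/s

Energy encountered per unit search time: 0.199×15.1 + 0.021×35.7 + 0.11×25.7 = 6.582 kJ/s.
Handling time per unit search time: 0.199×14 + 0.021×6.71 + 0.11×11.1 = 4.148.
Rate = 6.582/(1 + 4.148) = 1.278 kJ/s.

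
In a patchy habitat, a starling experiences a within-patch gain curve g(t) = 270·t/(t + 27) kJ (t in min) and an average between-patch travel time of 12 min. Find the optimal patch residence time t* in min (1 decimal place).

18.0 min

Optimal t* satisfies g'(t*) = g(t*)/(T + t*).
g'(t) = 270·27/(t + 27)². Setting 270·27/(t+27)² = 270t/[(t+27)(12+t)] gives 27(12+t) = t(t+27), so t² = 27×12 = 324.
t* = √324 = 18 min.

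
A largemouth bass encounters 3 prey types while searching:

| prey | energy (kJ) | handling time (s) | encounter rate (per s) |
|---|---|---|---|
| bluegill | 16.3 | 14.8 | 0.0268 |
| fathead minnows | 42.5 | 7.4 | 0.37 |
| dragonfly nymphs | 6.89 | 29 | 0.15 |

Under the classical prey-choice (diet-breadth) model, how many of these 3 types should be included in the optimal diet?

1

E/h in descending order: fathead minnows 5.74, bluegill 1.1, dragonfly nymphs 0.238 kJ/s. The optimal diet is the largest prefix of this list for which every included type satisfies E_i/h_i > R on the types above it.
Rate on top 1: 4.207. bluegill: 1.1 < 4.207 → exclude; stop.
Optimal diet: fathead minnows — 1 of 3 types.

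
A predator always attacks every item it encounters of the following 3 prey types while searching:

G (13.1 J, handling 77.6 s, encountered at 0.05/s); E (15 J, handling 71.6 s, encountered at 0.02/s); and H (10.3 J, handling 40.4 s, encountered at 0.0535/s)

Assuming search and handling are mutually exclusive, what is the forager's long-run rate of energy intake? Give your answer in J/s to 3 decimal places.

R = Σλ_iE_i / (1 + Σλ_ih_i)
Numerator: 0.05×13.1 + 0.02×15 + 0.0535×10.3 = 1.506
Denominator: 1 + 0.05×77.6 + 0.02×71.6 + 0.0535×40.4 = 8.473
R = 1.506/8.473 = 0.1777 J/s

0.178 J/s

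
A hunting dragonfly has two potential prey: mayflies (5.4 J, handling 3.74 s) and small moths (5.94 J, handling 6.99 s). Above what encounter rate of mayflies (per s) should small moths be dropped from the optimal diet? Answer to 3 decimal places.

0.382 per s

Drop small moths once their profitability E₂/h₂ falls below the rate achievable on mayflies alone: E₂/h₂ = λE₁/(1 + λh₁).
Solve for λ: λE₁h₂ = E₂(1 + λh₁) → λ(E₁h₂ − E₂h₁) = E₂ → λ = E₂/(E₁h₂ − E₂h₁).
λ = 5.94/(5.4×6.99 − 5.94×3.74) = 5.94/15.53 = 0.3825 per s.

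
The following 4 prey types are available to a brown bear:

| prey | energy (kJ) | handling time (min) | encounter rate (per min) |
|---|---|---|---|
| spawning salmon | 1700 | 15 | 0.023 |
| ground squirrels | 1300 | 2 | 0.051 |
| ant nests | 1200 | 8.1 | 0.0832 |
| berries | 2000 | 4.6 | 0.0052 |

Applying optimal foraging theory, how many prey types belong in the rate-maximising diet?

Profitabilities (E/h, kJ/min): ground squirrels 650, berries 435, ant nests 148, spawning salmon 113. Add prey in this order while the next type's profitability exceeds the intake rate on those already taken.
Rate on top 1: 60.16. berries: 435 > 60.16 → include.
Rate on top 2: 68.12. ant nests: 148 > 68.12 → include.
Rate on top 3: 98.09. spawning salmon: 113 > 98.09 → include.
Optimal diet: ground squirrels, berries, ant nests, spawning salmon — 4 of 4 types.

4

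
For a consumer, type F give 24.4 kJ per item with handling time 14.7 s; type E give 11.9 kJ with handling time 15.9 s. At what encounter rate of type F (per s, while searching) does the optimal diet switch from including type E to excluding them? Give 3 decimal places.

0.056 per s

The zero-one rule: include type E iff E₂/h₂ > λE₁/(1+λh₁). Equality gives the switch point.
λE₁h₂ = E₂ + λE₂h₁ ⇒ λ = E₂/(E₁h₂ − E₂h₁) = 11.9/(388 − 174.9) = 0.05586 per s.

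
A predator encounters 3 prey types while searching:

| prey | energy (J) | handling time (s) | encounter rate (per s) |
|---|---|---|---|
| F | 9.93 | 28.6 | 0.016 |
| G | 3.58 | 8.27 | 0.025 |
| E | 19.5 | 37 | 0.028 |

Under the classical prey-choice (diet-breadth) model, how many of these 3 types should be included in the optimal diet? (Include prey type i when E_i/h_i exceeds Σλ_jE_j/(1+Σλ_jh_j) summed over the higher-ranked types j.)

E/h in descending order: E 0.527, G 0.433, F 0.347 J/s. The optimal diet is the largest prefix of this list for which every included type satisfies E_i/h_i > R on the types above it.
Rate on top 1: 0.2682. G: 0.433 > 0.2682 → include.
Rate on top 2: 0.2834. F: 0.347 > 0.2834 → include.
Optimal diet: E, G, F — 3 of 3 types.

3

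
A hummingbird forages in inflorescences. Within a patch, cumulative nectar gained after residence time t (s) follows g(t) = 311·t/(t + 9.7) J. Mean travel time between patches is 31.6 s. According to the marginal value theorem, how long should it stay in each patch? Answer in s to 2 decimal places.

17.51 s

Optimal t* satisfies g'(t*) = g(t*)/(T + t*).
g'(t) = 311·9.7/(t + 9.7)². Setting 311·9.7/(t+9.7)² = 311t/[(t+9.7)(31.6+t)] gives 9.7(31.6+t) = t(t+9.7), so t² = 9.7×31.6 = 306.5.
t* = √306.5 = 17.51 s.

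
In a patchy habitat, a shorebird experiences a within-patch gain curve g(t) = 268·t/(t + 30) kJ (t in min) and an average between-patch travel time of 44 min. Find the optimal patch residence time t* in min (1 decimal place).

36.3 min

Maximise g(t)/(T+t): set derivative to zero → g'(t)(T+t) = g(t).
g'(t) = 268·30/(t + 30)². Setting 268·30/(t+30)² = 268t/[(t+30)(44+t)] gives 30(44+t) = t(t+30), so t² = 30×44 = 1320.
t* = √1320 = 36.33 min.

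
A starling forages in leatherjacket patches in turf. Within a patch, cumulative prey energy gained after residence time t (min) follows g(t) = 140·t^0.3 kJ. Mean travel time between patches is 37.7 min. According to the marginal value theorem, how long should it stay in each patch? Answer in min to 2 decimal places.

By the marginal value theorem, leave when the instantaneous gain rate g'(t) equals the habitat-wide average g(t)/(T + t).
g'(t) = 0.3·140·t^-0.7. Setting 0.3·140·t^-0.7 = 140·t^0.3/(37.7+t) gives 0.3(37.7+t) = t, so 0.70·t = 0.3×37.7.
t* = 0.3×37.7/0.70 = 16.16 min.

16.16 min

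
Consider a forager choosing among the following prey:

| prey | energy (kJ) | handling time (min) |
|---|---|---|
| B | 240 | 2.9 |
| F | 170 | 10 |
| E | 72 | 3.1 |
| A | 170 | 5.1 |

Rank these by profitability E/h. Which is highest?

In descending order of E/h:
B: 240/2.9 = 82.8 kJ/min
A: 170/5.1 = 33.3 kJ/min
E: 72/3.1 = 23.2 kJ/min
F: 170/10 = 17 kJ/min

B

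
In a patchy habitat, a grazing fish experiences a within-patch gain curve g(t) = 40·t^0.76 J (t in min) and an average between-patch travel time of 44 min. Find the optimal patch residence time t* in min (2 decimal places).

By the marginal value theorem, leave when the instantaneous gain rate g'(t) equals the habitat-wide average g(t)/(T + t).
g'(t) = 0.76·40·t^-0.24. Setting 0.76·40·t^-0.24 = 40·t^0.76/(44+t) gives 0.76(44+t) = t, so 0.24·t = 0.76×44.
t* = 0.76×44/0.24 = 139.3 min.

139.33 min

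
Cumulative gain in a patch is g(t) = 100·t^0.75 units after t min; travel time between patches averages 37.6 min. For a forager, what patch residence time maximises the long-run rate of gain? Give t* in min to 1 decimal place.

112.8 min

Optimal t* satisfies g'(t*) = g(t*)/(T + t*).
g'(t) = 0.75·100·t^-0.25. Setting 0.75·100·t^-0.25 = 100·t^0.75/(37.6+t) gives 0.75(37.6+t) = t, so 0.25·t = 0.75×37.6.
t* = 0.75×37.6/0.25 = 112.8 min.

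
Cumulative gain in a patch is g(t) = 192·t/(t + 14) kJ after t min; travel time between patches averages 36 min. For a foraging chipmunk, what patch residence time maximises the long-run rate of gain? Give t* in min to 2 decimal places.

Maximise g(t)/(T+t): set derivative to zero → g'(t)(T+t) = g(t).
g'(t) = 192·14/(t + 14)². Setting 192·14/(t+14)² = 192t/[(t+14)(36+t)] gives 14(36+t) = t(t+14), so t² = 14×36 = 504.
t* = √504 = 22.45 min.

22.45 min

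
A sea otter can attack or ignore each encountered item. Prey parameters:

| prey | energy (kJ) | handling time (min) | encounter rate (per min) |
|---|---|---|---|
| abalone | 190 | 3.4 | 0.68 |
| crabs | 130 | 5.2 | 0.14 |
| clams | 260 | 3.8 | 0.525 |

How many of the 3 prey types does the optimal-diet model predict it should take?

2

Profitabilities (E/h, kJ/min): clams 68.4, abalone 55.9, crabs 25. Add prey in this order while the next type's profitability exceeds the intake rate on those already taken.
Rate on top 1: 45.58. abalone: 55.9 > 45.58 → include.
Rate on top 2: 50.07. crabs: 25 < 50.07 → exclude; stop.
Optimal diet: clams, abalone — 2 of 3 types.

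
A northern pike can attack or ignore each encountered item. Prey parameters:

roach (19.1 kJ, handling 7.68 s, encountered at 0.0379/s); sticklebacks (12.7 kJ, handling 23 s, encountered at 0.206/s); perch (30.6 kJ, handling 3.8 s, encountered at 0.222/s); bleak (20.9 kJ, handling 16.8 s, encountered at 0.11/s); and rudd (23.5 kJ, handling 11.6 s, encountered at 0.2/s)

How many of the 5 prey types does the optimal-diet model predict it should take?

E/h in descending order: perch 8.05, roach 2.49, rudd 2.03, bleak 1.24, sticklebacks 0.552 kJ/s. The optimal diet is the largest prefix of this list for which every included type satisfies E_i/h_i > R on the types above it.
Rate on top 1: 3.685. roach: 2.49 < 3.685 → exclude; stop.
Optimal diet: perch — 1 of 5 types.

1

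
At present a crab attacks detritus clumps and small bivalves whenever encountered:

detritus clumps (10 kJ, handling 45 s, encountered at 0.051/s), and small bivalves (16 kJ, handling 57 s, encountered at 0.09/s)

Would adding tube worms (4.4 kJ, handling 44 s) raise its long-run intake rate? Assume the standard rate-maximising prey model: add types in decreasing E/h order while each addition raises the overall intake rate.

No

Current rate: (0.051×10 + 0.09×16)/(1 + 0.051×45 + 0.09×57) = 0.2315 kJ/s.
tube worms: E/h = 4.4/44 = 0.1 kJ/s.
Since 0.1 < R, time spent handling tube worms is better spent searching.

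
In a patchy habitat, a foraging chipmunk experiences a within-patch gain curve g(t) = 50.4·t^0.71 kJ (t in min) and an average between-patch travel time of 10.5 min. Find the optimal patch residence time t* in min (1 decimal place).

25.7 min

By the marginal value theorem, leave when the instantaneous gain rate g'(t) equals the habitat-wide average g(t)/(T + t).
g'(t) = 0.71·50.4·t^-0.29. Setting 0.71·50.4·t^-0.29 = 50.4·t^0.71/(10.5+t) gives 0.71(10.5+t) = t, so 0.29·t = 0.71×10.5.
t* = 0.71×10.5/0.29 = 25.71 min.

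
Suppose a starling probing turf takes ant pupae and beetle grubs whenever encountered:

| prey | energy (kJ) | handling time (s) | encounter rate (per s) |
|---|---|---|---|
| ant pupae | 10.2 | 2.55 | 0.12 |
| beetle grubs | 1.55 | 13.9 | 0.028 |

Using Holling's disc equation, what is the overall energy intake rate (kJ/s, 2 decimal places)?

0.75 kJ/s

R = Σλ_iE_i / (1 + Σλ_ih_i)
Numerator: 0.12×10.2 + 0.028×1.55 = 1.267
Denominator: 1 + 0.12×2.55 + 0.028×13.9 = 1.695
R = 1.267/1.695 = 0.7476 kJ/s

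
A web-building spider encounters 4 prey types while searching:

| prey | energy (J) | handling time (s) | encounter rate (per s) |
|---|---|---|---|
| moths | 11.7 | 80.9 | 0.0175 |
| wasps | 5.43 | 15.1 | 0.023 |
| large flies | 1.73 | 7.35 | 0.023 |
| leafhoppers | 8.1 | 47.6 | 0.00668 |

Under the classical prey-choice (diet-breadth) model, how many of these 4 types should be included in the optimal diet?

Profitabilities (E/h, J/s): wasps 0.36, large flies 0.235, leafhoppers 0.17, moths 0.145. Add prey in this order while the next type's profitability exceeds the intake rate on those already taken.
Rate on top 1: 0.0927. large flies: 0.235 > 0.0927 → include.
Rate on top 2: 0.1086. leafhoppers: 0.17 > 0.1086 → include.
Rate on top 3: 0.1193. moths: 0.145 > 0.1193 → include.
Optimal diet: wasps, large flies, leafhoppers, moths — 4 of 4 types.

4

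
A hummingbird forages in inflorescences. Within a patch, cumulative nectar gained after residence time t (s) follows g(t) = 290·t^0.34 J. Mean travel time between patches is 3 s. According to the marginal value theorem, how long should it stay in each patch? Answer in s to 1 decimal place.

Maximise g(t)/(T+t): set derivative to zero → g'(t)(T+t) = g(t).
g'(t) = 0.34·290·t^-0.66. Setting 0.34·290·t^-0.66 = 290·t^0.34/(3+t) gives 0.34(3+t) = t, so 0.66·t = 0.34×3.
t* = 0.34×3/0.66 = 1.545 s.

1.5 s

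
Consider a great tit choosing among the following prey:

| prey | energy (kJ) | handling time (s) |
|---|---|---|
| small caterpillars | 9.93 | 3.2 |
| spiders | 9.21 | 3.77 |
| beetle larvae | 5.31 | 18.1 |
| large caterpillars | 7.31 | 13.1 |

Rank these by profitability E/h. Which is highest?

Profitability E/h (kJ/s): small caterpillars = 9.93/3.2 = 3.1, spiders = 9.21/3.77 = 2.44, beetle larvae = 5.31/18.1 = 0.293, large caterpillars = 7.31/13.1 = 0.558.
Ranked: small caterpillars > spiders > large caterpillars > beetle larvae.

small caterpillars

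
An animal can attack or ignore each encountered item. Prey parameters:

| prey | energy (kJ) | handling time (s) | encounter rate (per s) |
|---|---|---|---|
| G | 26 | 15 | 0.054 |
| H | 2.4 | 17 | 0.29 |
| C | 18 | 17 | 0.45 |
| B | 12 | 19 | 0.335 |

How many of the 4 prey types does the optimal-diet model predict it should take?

2

E/h in descending order: G 1.73, C 1.06, B 0.632, H 0.141 kJ/s. The optimal diet is the largest prefix of this list for which every included type satisfies E_i/h_i > R on the types above it.
Rate on top 1: 0.7757. C: 1.06 > 0.7757 → include.
Rate on top 2: 1.005. B: 0.632 < 1.005 → exclude; stop.
Optimal diet: G, C — 2 of 4 types.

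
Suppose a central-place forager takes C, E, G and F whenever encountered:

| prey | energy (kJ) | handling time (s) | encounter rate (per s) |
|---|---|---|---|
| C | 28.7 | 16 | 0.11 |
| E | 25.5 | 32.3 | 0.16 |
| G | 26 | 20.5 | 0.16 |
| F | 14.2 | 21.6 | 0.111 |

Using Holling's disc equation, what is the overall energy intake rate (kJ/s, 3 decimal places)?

0.954 kJ/s

R = (0.11×28.7 + 0.16×25.5 + 0.16×26 + 0.111×14.2) / (1 + 0.11×16 + 0.16×32.3 + 0.16×20.5 + 0.111×21.6) = 12.97/13.61 = 0.9535 kJ/s.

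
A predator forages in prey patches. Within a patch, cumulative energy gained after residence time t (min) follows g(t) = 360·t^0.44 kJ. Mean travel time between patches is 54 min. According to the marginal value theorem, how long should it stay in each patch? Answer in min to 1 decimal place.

42.4 min

Maximise g(t)/(T+t): set derivative to zero → g'(t)(T+t) = g(t).
g'(t) = 0.44·360·t^-0.56. Setting 0.44·360·t^-0.56 = 360·t^0.44/(54+t) gives 0.44(54+t) = t, so 0.56·t = 0.44×54.
t* = 0.44×54/0.56 = 42.43 min.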